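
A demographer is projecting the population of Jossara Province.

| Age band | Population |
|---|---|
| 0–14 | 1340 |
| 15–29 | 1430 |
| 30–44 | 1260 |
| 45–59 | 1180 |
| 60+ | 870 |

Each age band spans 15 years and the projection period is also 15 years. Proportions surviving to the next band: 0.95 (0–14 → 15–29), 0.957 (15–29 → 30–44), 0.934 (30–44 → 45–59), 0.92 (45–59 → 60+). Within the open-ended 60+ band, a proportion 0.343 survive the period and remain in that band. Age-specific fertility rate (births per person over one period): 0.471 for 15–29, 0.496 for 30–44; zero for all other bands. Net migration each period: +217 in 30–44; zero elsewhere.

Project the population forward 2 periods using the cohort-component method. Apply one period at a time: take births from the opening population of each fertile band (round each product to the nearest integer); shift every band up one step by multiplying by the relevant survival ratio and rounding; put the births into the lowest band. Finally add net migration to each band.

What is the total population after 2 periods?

7095

— Period 1 —
Births: 1430 * 0.471 = 674  |  1260 * 0.496 = 625 → 1299
15–29: 1340 * 0.95 = 1273
30–44: 1430 * 0.957 = 1369
45–59: 1260 * 0.934 = 1177
60+: 1180 * 0.92 + 870 * 0.343 = 1086 + 298 = 1384
Net migration: 30–44 + 217 → 1586
→ [1299, 1273, 1586, 1177, 1384]
— Period 2 —
Births: 1273 * 0.471 = 600  |  1586 * 0.496 = 787 → 1387
15–29: 1299 * 0.95 = 1234
30–44: 1273 * 0.957 = 1218
45–59: 1586 * 0.934 = 1481
60+: 1177 * 0.92 + 1384 * 0.343 = 1083 + 475 = 1558
Net migration: 30–44 + 217 → 1435
→ [1387, 1234, 1435, 1481, 1558]
Total after period 2: 1387 + 1234 + 1435 + 1481 + 1558 = 7095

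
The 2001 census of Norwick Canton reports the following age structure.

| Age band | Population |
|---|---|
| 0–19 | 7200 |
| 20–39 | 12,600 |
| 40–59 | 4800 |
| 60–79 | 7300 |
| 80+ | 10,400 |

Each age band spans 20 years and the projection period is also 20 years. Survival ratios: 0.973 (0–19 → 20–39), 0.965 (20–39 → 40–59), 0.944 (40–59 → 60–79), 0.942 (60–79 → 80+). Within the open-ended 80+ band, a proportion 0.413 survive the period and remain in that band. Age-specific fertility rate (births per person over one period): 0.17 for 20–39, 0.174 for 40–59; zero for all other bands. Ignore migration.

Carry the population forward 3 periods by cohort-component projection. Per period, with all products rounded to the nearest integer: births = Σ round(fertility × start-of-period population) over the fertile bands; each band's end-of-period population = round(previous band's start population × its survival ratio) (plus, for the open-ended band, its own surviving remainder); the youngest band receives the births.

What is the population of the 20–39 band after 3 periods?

3218

— Period 1 —
Births: 12600 * 0.17 = 2142, 4800 * 0.174 = 835 ⇒ total 2977
20–39: 7200 * 0.973 = 7006
40–59: 12600 * 0.965 = 12159
60–79: 4800 * 0.944 = 4531
80+: 7300 * 0.942 + 10400 * 0.413 = 6877 + 4295 = 11172
End of period: [2977, 7006, 12159, 4531, 11172]
— Period 2 —
Births: 7006 * 0.17 = 1191, 12159 * 0.174 = 2116 ⇒ total 3307
20–39: 2977 * 0.973 = 2897
40–59: 7006 * 0.965 = 6761
60–79: 12159 * 0.944 = 11478
80+: 4531 * 0.942 + 11172 * 0.413 = 4268 + 4614 = 8882
End of period: [3307, 2897, 6761, 11478, 8882]
— Period 3 —
Births: 2897 * 0.17 = 492, 6761 * 0.174 = 1176 ⇒ total 1668
20–39: 3307 * 0.973 = 3218
40–59: 2897 * 0.965 = 2796
60–79: 6761 * 0.944 = 6382
80+: 11478 * 0.942 + 8882 * 0.413 = 10812 + 3668 = 14480
End of period: [1668, 3218, 2796, 6382, 14480]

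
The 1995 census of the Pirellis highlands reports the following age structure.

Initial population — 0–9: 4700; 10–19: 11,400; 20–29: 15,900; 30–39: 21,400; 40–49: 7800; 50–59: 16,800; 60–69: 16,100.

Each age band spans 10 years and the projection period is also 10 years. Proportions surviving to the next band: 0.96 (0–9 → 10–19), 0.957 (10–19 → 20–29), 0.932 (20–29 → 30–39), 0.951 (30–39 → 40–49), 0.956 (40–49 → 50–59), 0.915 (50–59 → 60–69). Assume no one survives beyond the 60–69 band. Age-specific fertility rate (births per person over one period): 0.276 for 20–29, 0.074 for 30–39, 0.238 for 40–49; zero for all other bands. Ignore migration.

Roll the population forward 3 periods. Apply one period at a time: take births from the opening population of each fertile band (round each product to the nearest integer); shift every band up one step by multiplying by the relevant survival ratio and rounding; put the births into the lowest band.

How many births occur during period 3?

5298

After projecting period 1:
Births: 15900 × 0.276 = 4388 ; 21400 × 0.074 = 1584 ; 7800 × 0.238 = 1856 ⇒ total 7828
10–19: 4700 × 0.96 = 4512
20–29: 11400 × 0.957 = 10910
30–39: 15900 × 0.932 = 14819
40–49: 21400 × 0.951 = 20351
50–59: 7800 × 0.956 = 7457
60–69: 16800 × 0.915 = 15372
End of period: [7828, 4512, 10910, 14819, 20351, 7457, 15372]
After projecting period 2:
Births: 10910 × 0.276 = 3011 ; 14819 × 0.074 = 1097 ; 20351 × 0.238 = 4844 ⇒ total 8952
10–19: 7828 × 0.96 = 7515
20–29: 4512 × 0.957 = 4318
30–39: 10910 × 0.932 = 10168
40–49: 14819 × 0.951 = 14093
50–59: 20351 × 0.956 = 19456
60–69: 7457 × 0.915 = 6823
End of period: [8952, 7515, 4318, 10168, 14093, 19456, 6823]
After projecting period 3:
Births: 4318 × 0.276 = 1192 ; 10168 × 0.074 = 752 ; 14093 × 0.238 = 3354 ⇒ total 5298
10–19: 8952 × 0.96 = 8594
20–29: 7515 × 0.957 = 7192
30–39: 4318 × 0.932 = 4024
40–49: 10168 × 0.951 = 9670
50–59: 14093 × 0.956 = 13473
60–69: 19456 × 0.915 = 17802
End of period: [5298, 8594, 7192, 4024, 9670, 13473, 17802]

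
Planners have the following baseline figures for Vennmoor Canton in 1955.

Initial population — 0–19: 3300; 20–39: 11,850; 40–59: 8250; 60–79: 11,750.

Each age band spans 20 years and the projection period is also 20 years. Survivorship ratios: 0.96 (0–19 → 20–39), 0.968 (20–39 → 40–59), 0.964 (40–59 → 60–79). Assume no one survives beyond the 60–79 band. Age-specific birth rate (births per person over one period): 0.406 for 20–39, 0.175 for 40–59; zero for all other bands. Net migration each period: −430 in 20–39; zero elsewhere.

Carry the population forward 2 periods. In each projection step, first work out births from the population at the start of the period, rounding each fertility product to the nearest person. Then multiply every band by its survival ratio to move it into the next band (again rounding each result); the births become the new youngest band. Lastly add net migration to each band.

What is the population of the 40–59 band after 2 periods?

2650

[period 1]
Births: 11850 × 0.406 = 4811, 8250 × 0.175 = 1444 → 6255
20–39: 3300 × 0.96 = 3168
40–59: 11850 × 0.968 = 11471
60–79: 8250 × 0.964 = 7953
Net migration: 20–39 − 430 → 2738
→ [6255, 2738, 11471, 7953]
[period 2]
Births: 2738 × 0.406 = 1112, 11471 × 0.175 = 2007 → 3119
20–39: 6255 × 0.96 = 6005
40–59: 2738 × 0.968 = 2650
60–79: 11471 × 0.964 = 11058
Net migration: 20–39 − 430 → 5575
→ [3119, 5575, 2650, 11058]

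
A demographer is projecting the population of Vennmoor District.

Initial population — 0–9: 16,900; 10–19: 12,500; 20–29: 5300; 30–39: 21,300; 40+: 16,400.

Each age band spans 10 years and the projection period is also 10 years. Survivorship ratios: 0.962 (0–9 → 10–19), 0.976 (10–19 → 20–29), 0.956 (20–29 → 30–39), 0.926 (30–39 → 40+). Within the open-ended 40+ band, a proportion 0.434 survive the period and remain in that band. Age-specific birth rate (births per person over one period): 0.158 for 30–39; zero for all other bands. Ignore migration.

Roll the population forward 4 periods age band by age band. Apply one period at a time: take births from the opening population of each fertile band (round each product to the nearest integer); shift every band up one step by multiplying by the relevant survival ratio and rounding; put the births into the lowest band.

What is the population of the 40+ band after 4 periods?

21812

(Bands numbered youngest = 1 to oldest = 5.)
After projecting period 1:
Births: 21300 × 0.158 = 3365
Band 2: 16900 × 0.962 = 16258
Band 3: 12500 × 0.976 = 12200
Band 4: 5300 × 0.956 = 5067
Band 5: 21300 × 0.926 + 16400 × 0.434 = 19724 + 7118 = 26842
Population now: 0–9=3365, 10–19=16258, 20–29=12200, 30–39=5067, 40+=26842
After projecting period 2:
Births: 5067 × 0.158 = 801
Band 2: 3365 × 0.962 = 3237
Band 3: 16258 × 0.976 = 15868
Band 4: 12200 × 0.956 = 11663
Band 5: 5067 × 0.926 + 26842 × 0.434 = 4692 + 11649 = 16341
Population now: 0–9=801, 10–19=3237, 20–29=15868, 30–39=11663, 40+=16341
After projecting period 3:
Births: 11663 × 0.158 = 1843
Band 2: 801 × 0.962 = 771
Band 3: 3237 × 0.976 = 3159
Band 4: 15868 × 0.956 = 15170
Band 5: 11663 × 0.926 + 16341 × 0.434 = 10800 + 7092 = 17892
Population now: 0–9=1843, 10–19=771, 20–29=3159, 30–39=15170, 40+=17892
After projecting period 4:
Births: 15170 × 0.158 = 2397
Band 2: 1843 × 0.962 = 1773
Band 3: 771 × 0.976 = 752
Band 4: 3159 × 0.956 = 3020
Band 5: 15170 × 0.926 + 17892 × 0.434 = 14047 + 7765 = 21812
Population now: 0–9=2397, 10–19=1773, 20–29=752, 30–39=3020, 40+=21812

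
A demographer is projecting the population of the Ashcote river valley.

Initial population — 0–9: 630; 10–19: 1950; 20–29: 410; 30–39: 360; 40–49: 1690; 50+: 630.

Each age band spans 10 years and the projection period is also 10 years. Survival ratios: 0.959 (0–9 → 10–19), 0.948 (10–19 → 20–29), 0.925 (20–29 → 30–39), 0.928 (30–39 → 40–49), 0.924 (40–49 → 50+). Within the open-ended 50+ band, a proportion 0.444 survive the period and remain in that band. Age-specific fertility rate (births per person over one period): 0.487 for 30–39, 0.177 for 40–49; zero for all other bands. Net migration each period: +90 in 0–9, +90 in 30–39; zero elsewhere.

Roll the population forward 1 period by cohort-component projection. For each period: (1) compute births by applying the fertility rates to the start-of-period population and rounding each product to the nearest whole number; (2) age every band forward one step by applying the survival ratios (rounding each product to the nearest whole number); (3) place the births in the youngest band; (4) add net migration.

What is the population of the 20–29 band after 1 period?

1849

(Groups numbered youngest = 1 to oldest = 6.)
[period 1]
Births: 360 * 0.487 = 175, 1690 * 0.177 = 299 → total 474
Group 2: 630 * 0.959 = 604
Group 3: 1950 * 0.948 = 1849
Group 4: 410 * 0.925 = 379
Group 5: 360 * 0.928 = 334
Group 6: 1690 * 0.924 + 630 * 0.444 = 1562 + 280 = 1842
Net migration: Group 1 + 90 → 564; Group 4 + 90 → 469
→ [564, 604, 1849, 469, 334, 1842]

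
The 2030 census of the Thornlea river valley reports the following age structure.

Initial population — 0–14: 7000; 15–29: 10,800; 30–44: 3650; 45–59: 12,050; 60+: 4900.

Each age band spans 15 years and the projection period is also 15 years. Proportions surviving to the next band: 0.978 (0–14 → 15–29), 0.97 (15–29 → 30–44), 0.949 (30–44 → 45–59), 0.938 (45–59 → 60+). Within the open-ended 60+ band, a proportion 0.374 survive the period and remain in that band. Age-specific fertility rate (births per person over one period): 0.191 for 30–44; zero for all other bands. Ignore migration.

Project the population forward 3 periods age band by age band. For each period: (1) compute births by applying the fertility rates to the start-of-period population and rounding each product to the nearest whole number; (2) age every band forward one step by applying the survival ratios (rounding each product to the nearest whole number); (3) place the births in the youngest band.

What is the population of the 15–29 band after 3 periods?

— Period 1 —
Births: 3650 × 0.191 = 697
15–29: 7000 × 0.978 = 6846
30–44: 10800 × 0.97 = 10476
45–59: 3650 × 0.949 = 3464
60+: 12050 × 0.938 + 4900 × 0.374 = 11303 + 1833 = 13136
Giving 697 / 6846 / 10476 / 3464 / 13136.
— Period 2 —
Births: 10476 × 0.191 = 2001
15–29: 697 × 0.978 = 682
30–44: 6846 × 0.97 = 6641
45–59: 10476 × 0.949 = 9942
60+: 3464 × 0.938 + 13136 × 0.374 = 3249 + 4913 = 8162
Giving 2001 / 682 / 6641 / 9942 / 8162.
— Period 3 —
Births: 6641 × 0.191 = 1268
15–29: 2001 × 0.978 = 1957
30–44: 682 × 0.97 = 662
45–59: 6641 × 0.949 = 6302
60+: 9942 × 0.938 + 8162 × 0.374 = 9326 + 3053 = 12379
Giving 1268 / 1957 / 662 / 6302 / 12379.

1957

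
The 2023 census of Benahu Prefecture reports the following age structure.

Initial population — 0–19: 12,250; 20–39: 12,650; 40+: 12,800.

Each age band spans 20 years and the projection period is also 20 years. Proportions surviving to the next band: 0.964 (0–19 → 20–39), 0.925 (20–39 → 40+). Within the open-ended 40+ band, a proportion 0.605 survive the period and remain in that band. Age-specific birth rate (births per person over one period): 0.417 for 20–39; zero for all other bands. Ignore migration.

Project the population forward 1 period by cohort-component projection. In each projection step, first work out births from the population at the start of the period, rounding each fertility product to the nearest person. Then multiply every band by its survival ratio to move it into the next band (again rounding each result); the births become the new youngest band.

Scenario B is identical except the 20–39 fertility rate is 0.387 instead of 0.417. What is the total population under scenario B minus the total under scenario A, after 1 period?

Numbering the groups 1..3 from youngest to oldest:
Period 1:
Births: 12650 * 0.417 = 5275
Group 2: 12250 * 0.964 = 11809
Group 3: 12650 * 0.925 + 12800 * 0.605 = 11701 + 7744 = 19445
Giving 5275 / 11809 / 19445.
Scenario A total after 1 period: 36529
Scenario B projection —
Period 1:
Births: 12650 * 0.387 = 4896
Group 2: 12250 * 0.964 = 11809
Group 3: 12650 * 0.925 + 12800 * 0.605 = 11701 + 7744 = 19445
Giving 4896 / 11809 / 19445.
Scenario B total after 1 period: 36150
Difference B − A = 36150 − 36529 = -379

-379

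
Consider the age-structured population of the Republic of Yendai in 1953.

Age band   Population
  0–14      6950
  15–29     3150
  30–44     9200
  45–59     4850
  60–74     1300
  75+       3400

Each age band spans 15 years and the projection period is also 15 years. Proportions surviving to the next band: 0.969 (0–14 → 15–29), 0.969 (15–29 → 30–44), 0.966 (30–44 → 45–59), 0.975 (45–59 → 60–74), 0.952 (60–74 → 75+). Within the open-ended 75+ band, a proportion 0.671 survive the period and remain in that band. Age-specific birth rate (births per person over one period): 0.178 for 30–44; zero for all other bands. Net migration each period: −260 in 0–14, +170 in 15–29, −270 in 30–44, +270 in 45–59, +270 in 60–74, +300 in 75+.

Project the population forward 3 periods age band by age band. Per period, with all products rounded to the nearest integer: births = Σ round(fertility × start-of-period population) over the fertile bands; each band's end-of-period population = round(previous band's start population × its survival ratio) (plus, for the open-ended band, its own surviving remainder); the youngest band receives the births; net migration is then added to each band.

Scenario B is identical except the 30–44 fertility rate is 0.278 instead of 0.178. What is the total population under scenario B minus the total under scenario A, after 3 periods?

1776

(Groups numbered youngest = 1 to oldest = 6.)
— Period 1 —
Births: 9200 × 0.178 = 1638
Group 2: 6950 × 0.969 = 6735
Group 3: 3150 × 0.969 = 3052
Group 4: 9200 × 0.966 = 8887
Group 5: 4850 × 0.975 = 4729
Group 6: 1300 × 0.952 + 3400 × 0.671 = 1238 + 2281 = 3519
Net migration: Group 1 − 260 → 1378; Group 2 + 170 → 6905; Group 3 − 270 → 2782; Group 4 + 270 → 9157; Group 5 + 270 → 4999; Group 6 + 300 → 3819
→ [1378, 6905, 2782, 9157, 4999, 3819]
— Period 2 —
Births: 2782 × 0.178 = 495
Group 2: 1378 × 0.969 = 1335
Group 3: 6905 × 0.969 = 6691
Group 4: 2782 × 0.966 = 2687
Group 5: 9157 × 0.975 = 8928
Group 6: 4999 × 0.952 + 3819 × 0.671 = 4759 + 2563 = 7322
Net migration: Group 1 − 260 → 235; Group 2 + 170 → 1505; Group 3 − 270 → 6421; Group 4 + 270 → 2957; Group 5 + 270 → 9198; Group 6 + 300 → 7622
→ [235, 1505, 6421, 2957, 9198, 7622]
— Period 3 —
Births: 6421 × 0.178 = 1143
Group 2: 235 × 0.969 = 228
Group 3: 1505 × 0.969 = 1458
Group 4: 6421 × 0.966 = 6203
Group 5: 2957 × 0.975 = 2883
Group 6: 9198 × 0.952 + 7622 × 0.671 = 8756 + 5114 = 13870
Net migration: Group 1 − 260 → 883; Group 2 + 170 → 398; Group 3 − 270 → 1188; Group 4 + 270 → 6473; Group 5 + 270 → 3153; Group 6 + 300 → 14170
→ [883, 398, 1188, 6473, 3153, 14170]
Scenario A total after 3 periods: 26265
Scenario B projection —
— Period 1 —
Births: 9200 × 0.278 = 2558
Group 2: 6950 × 0.969 = 6735
Group 3: 3150 × 0.969 = 3052
Group 4: 9200 × 0.966 = 8887
Group 5: 4850 × 0.975 = 4729
Group 6: 1300 × 0.952 + 3400 × 0.671 = 1238 + 2281 = 3519
Net migration: Group 1 − 260 → 2298; Group 2 + 170 → 6905; Group 3 − 270 → 2782; Group 4 + 270 → 9157; Group 5 + 270 → 4999; Group 6 + 300 → 3819
→ [2298, 6905, 2782, 9157, 4999, 3819]
— Period 2 —
Births: 2782 × 0.278 = 773
Group 2: 2298 × 0.969 = 2227
Group 3: 6905 × 0.969 = 6691
Group 4: 2782 × 0.966 = 2687
Group 5: 9157 × 0.975 = 8928
Group 6: 4999 × 0.952 + 3819 × 0.671 = 4759 + 2563 = 7322
Net migration: Group 1 − 260 → 513; Group 2 + 170 → 2397; Group 3 − 270 → 6421; Group 4 + 270 → 2957; Group 5 + 270 → 9198; Group 6 + 300 → 7622
→ [513, 2397, 6421, 2957, 9198, 7622]
— Period 3 —
Births: 6421 × 0.278 = 1785
Group 2: 513 × 0.969 = 497
Group 3: 2397 × 0.969 = 2323
Group 4: 6421 × 0.966 = 6203
Group 5: 2957 × 0.975 = 2883
Group 6: 9198 × 0.952 + 7622 × 0.671 = 8756 + 5114 = 13870
Net migration: Group 1 − 260 → 1525; Group 2 + 170 → 667; Group 3 − 270 → 2053; Group 4 + 270 → 6473; Group 5 + 270 → 3153; Group 6 + 300 → 14170
→ [1525, 667, 2053, 6473, 3153, 14170]
Scenario B total after 3 periods: 28041
Difference B − A = 28041 − 26265 = 1776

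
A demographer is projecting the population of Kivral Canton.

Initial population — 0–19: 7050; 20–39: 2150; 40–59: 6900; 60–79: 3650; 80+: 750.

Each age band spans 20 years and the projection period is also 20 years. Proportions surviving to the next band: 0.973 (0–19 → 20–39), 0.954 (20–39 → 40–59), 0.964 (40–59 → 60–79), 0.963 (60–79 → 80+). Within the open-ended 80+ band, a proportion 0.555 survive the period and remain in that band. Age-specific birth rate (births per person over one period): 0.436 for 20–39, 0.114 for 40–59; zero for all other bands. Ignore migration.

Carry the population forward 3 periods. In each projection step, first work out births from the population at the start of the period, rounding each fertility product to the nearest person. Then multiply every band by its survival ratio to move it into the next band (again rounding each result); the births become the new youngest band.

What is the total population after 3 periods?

19193

Period 1:
Births: 2150 * 0.436 = 937  |  6900 * 0.114 = 787 → total 1724
20–39: 7050 * 0.973 = 6860
40–59: 2150 * 0.954 = 2051
60–79: 6900 * 0.964 = 6652
80+: 3650 * 0.963 + 750 * 0.555 = 3515 + 416 = 3931
→ [1724, 6860, 2051, 6652, 3931]
Period 2:
Births: 6860 * 0.436 = 2991  |  2051 * 0.114 = 234 → total 3225
20–39: 1724 * 0.973 = 1677
40–59: 6860 * 0.954 = 6544
60–79: 2051 * 0.964 = 1977
80+: 6652 * 0.963 + 3931 * 0.555 = 6406 + 2182 = 8588
→ [3225, 1677, 6544, 1977, 8588]
Period 3:
Births: 1677 * 0.436 = 731  |  6544 * 0.114 = 746 → total 1477
20–39: 3225 * 0.973 = 3138
40–59: 1677 * 0.954 = 1600
60–79: 6544 * 0.964 = 6308
80+: 1977 * 0.963 + 8588 * 0.555 = 1904 + 4766 = 6670
→ [1477, 3138, 1600, 6308, 6670]
Total after period 3: 1477 + 3138 + 1600 + 6308 + 6670 = 19193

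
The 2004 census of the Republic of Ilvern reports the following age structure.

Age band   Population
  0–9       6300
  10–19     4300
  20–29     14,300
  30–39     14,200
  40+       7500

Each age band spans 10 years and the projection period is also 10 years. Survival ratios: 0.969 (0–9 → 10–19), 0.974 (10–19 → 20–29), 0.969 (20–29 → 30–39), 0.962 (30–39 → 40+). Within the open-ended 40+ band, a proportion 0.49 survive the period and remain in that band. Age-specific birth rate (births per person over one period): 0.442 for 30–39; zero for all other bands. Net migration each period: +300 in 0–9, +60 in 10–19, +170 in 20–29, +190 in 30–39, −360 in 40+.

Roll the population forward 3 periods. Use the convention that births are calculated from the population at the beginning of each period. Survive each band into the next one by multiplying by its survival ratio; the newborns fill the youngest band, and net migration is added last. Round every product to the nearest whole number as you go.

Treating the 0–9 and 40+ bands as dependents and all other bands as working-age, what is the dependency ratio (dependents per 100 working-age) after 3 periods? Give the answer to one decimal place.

(Groups numbered youngest = 1 to oldest = 5.)
[period 1]
Births: 14200 × 0.442 = 6276
Group 2: 6300 × 0.969 = 6105
Group 3: 4300 × 0.974 = 4188
Group 4: 14300 × 0.969 = 13857
Group 5: 14200 × 0.962 + 7500 × 0.49 = 13660 + 3675 = 17335
Net migration: Group 1 + 300 → 6576; Group 2 + 60 → 6165; Group 3 + 170 → 4358; Group 4 + 190 → 14047; Group 5 − 360 → 16975
End of period: [6576, 6165, 4358, 14047, 16975]
[period 2]
Births: 14047 × 0.442 = 6209
Group 2: 6576 × 0.969 = 6372
Group 3: 6165 × 0.974 = 6005
Group 4: 4358 × 0.969 = 4223
Group 5: 14047 × 0.962 + 16975 × 0.49 = 13513 + 8318 = 21831
Net migration: Group 1 + 300 → 6509; Group 2 + 60 → 6432; Group 3 + 170 → 6175; Group 4 + 190 → 4413; Group 5 − 360 → 21471
End of period: [6509, 6432, 6175, 4413, 21471]
[period 3]
Births: 4413 × 0.442 = 1951
Group 2: 6509 × 0.969 = 6307
Group 3: 6432 × 0.974 = 6265
Group 4: 6175 × 0.969 = 5984
Group 5: 4413 × 0.962 + 21471 × 0.49 = 4245 + 10521 = 14766
Net migration: Group 1 + 300 → 2251; Group 2 + 60 → 6367; Group 3 + 170 → 6435; Group 4 + 190 → 6174; Group 5 − 360 → 14406
End of period: [2251, 6367, 6435, 6174, 14406]
Dependents (band 0–9 + band 40+) = 2251 + 14406 = 16657; working-age = 18976; ratio = 16657/18976 × 100 = 87.8

87.8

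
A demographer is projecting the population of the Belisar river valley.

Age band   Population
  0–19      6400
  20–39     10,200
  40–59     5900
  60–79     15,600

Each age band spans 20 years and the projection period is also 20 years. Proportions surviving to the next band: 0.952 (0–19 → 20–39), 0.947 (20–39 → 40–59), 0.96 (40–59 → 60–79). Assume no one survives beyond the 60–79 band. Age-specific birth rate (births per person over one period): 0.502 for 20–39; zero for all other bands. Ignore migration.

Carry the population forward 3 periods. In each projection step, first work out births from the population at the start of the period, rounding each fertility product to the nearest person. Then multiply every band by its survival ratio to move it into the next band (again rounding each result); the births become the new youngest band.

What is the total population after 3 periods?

15514

[period 1]
Births: 10200 * 0.502 = 5120
20–39: 6400 * 0.952 = 6093
40–59: 10200 * 0.947 = 9659
60–79: 5900 * 0.96 = 5664
Giving 5120 / 6093 / 9659 / 5664.
[period 2]
Births: 6093 * 0.502 = 3059
20–39: 5120 * 0.952 = 4874
40–59: 6093 * 0.947 = 5770
60–79: 9659 * 0.96 = 9273
Giving 3059 / 4874 / 5770 / 9273.
[period 3]
Births: 4874 * 0.502 = 2447
20–39: 3059 * 0.952 = 2912
40–59: 4874 * 0.947 = 4616
60–79: 5770 * 0.96 = 5539
Giving 2447 / 2912 / 4616 / 5539.
Total after period 3: 2447 + 2912 + 4616 + 5539 = 15514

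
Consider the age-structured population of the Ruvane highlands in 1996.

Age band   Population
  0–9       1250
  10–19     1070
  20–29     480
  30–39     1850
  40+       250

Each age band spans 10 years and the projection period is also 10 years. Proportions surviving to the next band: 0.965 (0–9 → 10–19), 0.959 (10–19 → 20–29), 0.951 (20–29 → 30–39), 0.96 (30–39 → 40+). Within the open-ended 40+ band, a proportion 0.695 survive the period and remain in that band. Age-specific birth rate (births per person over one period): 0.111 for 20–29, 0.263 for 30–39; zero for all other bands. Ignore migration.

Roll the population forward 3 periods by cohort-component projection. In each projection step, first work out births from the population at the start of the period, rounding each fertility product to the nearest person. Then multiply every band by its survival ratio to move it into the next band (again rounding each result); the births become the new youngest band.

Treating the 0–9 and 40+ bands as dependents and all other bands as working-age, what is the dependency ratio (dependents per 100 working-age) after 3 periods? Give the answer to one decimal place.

140.6

(Bands numbered youngest = 1 to oldest = 5.)
Period 1.
Births: 480 * 0.111 = 53  |  1850 * 0.263 = 487 ⇒ total 540
Band 2: 1250 * 0.965 = 1206
Band 3: 1070 * 0.959 = 1026
Band 4: 480 * 0.951 = 456
Band 5: 1850 * 0.96 + 250 * 0.695 = 1776 + 174 = 1950
Population now: 0–9=540, 10–19=1206, 20–29=1026, 30–39=456, 40+=1950
Period 2.
Births: 1026 * 0.111 = 114  |  456 * 0.263 = 120 ⇒ total 234
Band 2: 540 * 0.965 = 521
Band 3: 1206 * 0.959 = 1157
Band 4: 1026 * 0.951 = 976
Band 5: 456 * 0.96 + 1950 * 0.695 = 438 + 1355 = 1793
Population now: 0–9=234, 10–19=521, 20–29=1157, 30–39=976, 40+=1793
Period 3.
Births: 1157 * 0.111 = 128  |  976 * 0.263 = 257 ⇒ total 385
Band 2: 234 * 0.965 = 226
Band 3: 521 * 0.959 = 500
Band 4: 1157 * 0.951 = 1100
Band 5: 976 * 0.96 + 1793 * 0.695 = 937 + 1246 = 2183
Population now: 0–9=385, 10–19=226, 20–29=500, 30–39=1100, 40+=2183
Dependents (band 0–9 + band 40+) = 385 + 2183 = 2568; working-age = 1826; ratio = 2568/1826 × 100 = 140.6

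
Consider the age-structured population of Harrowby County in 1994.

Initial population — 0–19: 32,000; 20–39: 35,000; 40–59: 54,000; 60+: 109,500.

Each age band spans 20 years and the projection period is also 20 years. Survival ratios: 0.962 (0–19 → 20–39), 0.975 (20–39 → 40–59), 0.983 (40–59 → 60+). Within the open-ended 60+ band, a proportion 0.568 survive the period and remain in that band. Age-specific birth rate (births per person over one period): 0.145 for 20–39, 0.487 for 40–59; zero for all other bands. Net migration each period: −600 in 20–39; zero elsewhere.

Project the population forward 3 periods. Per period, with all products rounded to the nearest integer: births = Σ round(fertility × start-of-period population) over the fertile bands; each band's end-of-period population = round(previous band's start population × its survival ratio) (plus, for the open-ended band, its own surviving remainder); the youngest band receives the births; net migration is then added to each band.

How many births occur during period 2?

20996

Period 1:
Births: 35000 * 0.145 = 5075 ; 54000 * 0.487 = 26298 — total 31373
20–39: 32000 * 0.962 = 30784
40–59: 35000 * 0.975 = 34125
60+: 54000 * 0.983 + 109500 * 0.568 = 53082 + 62196 = 115278
Net migration: 20–39 − 600 → 30184
Giving 31373 / 30184 / 34125 / 115278.
Period 2:
Births: 30184 * 0.145 = 4377 ; 34125 * 0.487 = 16619 — total 20996
20–39: 31373 * 0.962 = 30181
40–59: 30184 * 0.975 = 29429
60+: 34125 * 0.983 + 115278 * 0.568 = 33545 + 65478 = 99023
Net migration: 20–39 − 600 → 29581
Giving 20996 / 29581 / 29429 / 99023.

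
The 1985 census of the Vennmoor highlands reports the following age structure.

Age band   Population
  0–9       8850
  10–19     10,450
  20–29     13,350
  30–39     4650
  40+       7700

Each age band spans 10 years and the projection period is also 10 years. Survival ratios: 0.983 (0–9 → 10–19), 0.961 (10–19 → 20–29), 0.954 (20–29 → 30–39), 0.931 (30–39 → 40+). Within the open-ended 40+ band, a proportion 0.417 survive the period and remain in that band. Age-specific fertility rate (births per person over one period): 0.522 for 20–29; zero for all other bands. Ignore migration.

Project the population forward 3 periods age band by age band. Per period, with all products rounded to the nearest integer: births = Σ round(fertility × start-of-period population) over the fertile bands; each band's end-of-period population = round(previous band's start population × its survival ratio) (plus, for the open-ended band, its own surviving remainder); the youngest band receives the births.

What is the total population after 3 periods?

Period 1.
Births: 13350 * 0.522 = 6969
10–19: 8850 * 0.983 = 8700
20–29: 10450 * 0.961 = 10042
30–39: 13350 * 0.954 = 12736
40+: 4650 * 0.931 + 7700 * 0.417 = 4329 + 3211 = 7540
→ [6969, 8700, 10042, 12736, 7540]
Period 2.
Births: 10042 * 0.522 = 5242
10–19: 6969 * 0.983 = 6851
20–29: 8700 * 0.961 = 8361
30–39: 10042 * 0.954 = 9580
40+: 12736 * 0.931 + 7540 * 0.417 = 11857 + 3144 = 15001
→ [5242, 6851, 8361, 9580, 15001]
Period 3.
Births: 8361 * 0.522 = 4364
10–19: 5242 * 0.983 = 5153
20–29: 6851 * 0.961 = 6584
30–39: 8361 * 0.954 = 7976
40+: 9580 * 0.931 + 15001 * 0.417 = 8919 + 6255 = 15174
→ [4364, 5153, 6584, 7976, 15174]
Total after period 3: 4364 + 5153 + 6584 + 7976 + 15174 = 39251

39251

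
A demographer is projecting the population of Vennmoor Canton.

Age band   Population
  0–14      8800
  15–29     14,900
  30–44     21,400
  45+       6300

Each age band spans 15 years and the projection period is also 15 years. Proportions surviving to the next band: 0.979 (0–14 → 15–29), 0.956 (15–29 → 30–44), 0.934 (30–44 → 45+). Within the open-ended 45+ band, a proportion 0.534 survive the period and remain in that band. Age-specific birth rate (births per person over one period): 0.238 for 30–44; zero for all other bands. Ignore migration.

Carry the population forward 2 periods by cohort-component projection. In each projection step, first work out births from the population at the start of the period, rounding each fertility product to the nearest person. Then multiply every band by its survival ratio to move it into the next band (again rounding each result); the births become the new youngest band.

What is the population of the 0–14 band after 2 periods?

3390

(Bands numbered youngest = 1 to oldest = 4.)
Period 1:
Births: 21400 × 0.238 = 5093
Band 2: 8800 × 0.979 = 8615
Band 3: 14900 × 0.956 = 14244
Band 4: 21400 × 0.934 + 6300 × 0.534 = 19988 + 3364 = 23352
End of period: [5093, 8615, 14244, 23352]
Period 2:
Births: 14244 × 0.238 = 3390
Band 2: 5093 × 0.979 = 4986
Band 3: 8615 × 0.956 = 8236
Band 4: 14244 × 0.934 + 23352 × 0.534 = 13304 + 12470 = 25774
End of period: [3390, 4986, 8236, 25774]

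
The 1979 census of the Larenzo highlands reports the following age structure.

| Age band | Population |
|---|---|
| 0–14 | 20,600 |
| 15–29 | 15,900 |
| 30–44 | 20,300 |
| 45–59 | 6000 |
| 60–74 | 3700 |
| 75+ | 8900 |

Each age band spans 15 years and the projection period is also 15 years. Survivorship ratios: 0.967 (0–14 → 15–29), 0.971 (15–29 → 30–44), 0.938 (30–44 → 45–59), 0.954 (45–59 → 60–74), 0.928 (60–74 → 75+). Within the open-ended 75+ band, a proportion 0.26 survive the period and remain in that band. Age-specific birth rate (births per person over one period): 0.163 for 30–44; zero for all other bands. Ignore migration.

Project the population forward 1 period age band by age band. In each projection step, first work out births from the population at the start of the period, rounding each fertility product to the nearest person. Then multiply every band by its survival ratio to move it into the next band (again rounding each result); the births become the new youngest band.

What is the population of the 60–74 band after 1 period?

5724

Period 1:
Births: 20300 * 0.163 = 3309
15–29: 20600 * 0.967 = 19920
30–44: 15900 * 0.971 = 15439
45–59: 20300 * 0.938 = 19041
60–74: 6000 * 0.954 = 5724
75+: 3700 * 0.928 + 8900 * 0.26 = 3434 + 2314 = 5748
End of period: [3309, 19920, 15439, 19041, 5724, 5748]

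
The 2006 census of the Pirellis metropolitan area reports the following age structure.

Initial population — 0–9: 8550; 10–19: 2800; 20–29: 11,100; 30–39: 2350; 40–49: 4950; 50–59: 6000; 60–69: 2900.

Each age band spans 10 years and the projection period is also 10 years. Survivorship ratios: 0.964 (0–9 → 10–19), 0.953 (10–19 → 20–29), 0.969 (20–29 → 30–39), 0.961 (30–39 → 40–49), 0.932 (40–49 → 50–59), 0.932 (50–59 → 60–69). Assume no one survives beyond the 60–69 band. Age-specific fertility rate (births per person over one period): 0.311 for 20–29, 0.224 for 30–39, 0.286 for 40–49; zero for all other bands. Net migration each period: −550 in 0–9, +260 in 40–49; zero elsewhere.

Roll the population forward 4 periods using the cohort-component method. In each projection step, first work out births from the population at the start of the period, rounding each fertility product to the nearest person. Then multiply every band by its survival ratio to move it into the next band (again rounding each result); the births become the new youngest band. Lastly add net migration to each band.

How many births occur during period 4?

[period 1]
Births: 11100 * 0.311 = 3452  |  2350 * 0.224 = 526  |  4950 * 0.286 = 1416 ⇒ total 5394
10–19: 8550 * 0.964 = 8242
20–29: 2800 * 0.953 = 2668
30–39: 11100 * 0.969 = 10756
40–49: 2350 * 0.961 = 2258
50–59: 4950 * 0.932 = 4613
60–69: 6000 * 0.932 = 5592
Net migration: 0–9 − 550 → 4844; 40–49 + 260 → 2518
Giving 4844 / 8242 / 2668 / 10756 / 2518 / 4613 / 5592.
[period 2]
Births: 2668 * 0.311 = 830  |  10756 * 0.224 = 2409  |  2518 * 0.286 = 720 ⇒ total 3959
10–19: 4844 * 0.964 = 4670
20–29: 8242 * 0.953 = 7855
30–39: 2668 * 0.969 = 2585
40–49: 10756 * 0.961 = 10337
50–59: 2518 * 0.932 = 2347
60–69: 4613 * 0.932 = 4299
Net migration: 0–9 − 550 → 3409; 40–49 + 260 → 10597
Giving 3409 / 4670 / 7855 / 2585 / 10597 / 2347 / 4299.
[period 3]
Births: 7855 * 0.311 = 2443  |  2585 * 0.224 = 579  |  10597 * 0.286 = 3031 ⇒ total 6053
10–19: 3409 * 0.964 = 3286
20–29: 4670 * 0.953 = 4451
30–39: 7855 * 0.969 = 7611
40–49: 2585 * 0.961 = 2484
50–59: 10597 * 0.932 = 9876
60–69: 2347 * 0.932 = 2187
Net migration: 0–9 − 550 → 5503; 40–49 + 260 → 2744
Giving 5503 / 3286 / 4451 / 7611 / 2744 / 9876 / 2187.
[period 4]
Births: 4451 * 0.311 = 1384  |  7611 * 0.224 = 1705  |  2744 * 0.286 = 785 ⇒ total 3874
10–19: 5503 * 0.964 = 5305
20–29: 3286 * 0.953 = 3132
30–39: 4451 * 0.969 = 4313
40–49: 7611 * 0.961 = 7314
50–59: 2744 * 0.932 = 2557
60–69: 9876 * 0.932 = 9204
Net migration: 0–9 − 550 → 3324; 40–49 + 260 → 7574
Giving 3324 / 5305 / 3132 / 4313 / 7574 / 2557 / 9204.

3874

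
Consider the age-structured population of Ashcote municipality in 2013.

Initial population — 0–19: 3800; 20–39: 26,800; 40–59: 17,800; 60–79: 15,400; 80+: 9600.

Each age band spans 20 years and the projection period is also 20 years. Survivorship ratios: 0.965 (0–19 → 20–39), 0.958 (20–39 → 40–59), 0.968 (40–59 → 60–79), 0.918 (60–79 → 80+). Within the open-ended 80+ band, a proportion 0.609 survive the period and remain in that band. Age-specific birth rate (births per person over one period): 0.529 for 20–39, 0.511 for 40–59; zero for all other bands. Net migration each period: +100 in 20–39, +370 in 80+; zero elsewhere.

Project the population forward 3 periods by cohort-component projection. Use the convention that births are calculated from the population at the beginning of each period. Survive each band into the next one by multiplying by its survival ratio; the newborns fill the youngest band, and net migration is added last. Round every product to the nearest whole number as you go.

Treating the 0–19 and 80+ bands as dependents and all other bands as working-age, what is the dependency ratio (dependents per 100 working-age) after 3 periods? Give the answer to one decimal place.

Call the bands 1 to 5, youngest first.
[period 1]
Births: 26800 * 0.529 = 14177  |  17800 * 0.511 = 9096 — total 23273
Band 2: 3800 * 0.965 = 3667
Band 3: 26800 * 0.958 = 25674
Band 4: 17800 * 0.968 = 17230
Band 5: 15400 * 0.918 + 9600 * 0.609 = 14137 + 5846 = 19983
Net migration: Band 2 + 100 → 3767; Band 5 + 370 → 20353
Population now: 0–19=23273, 20–39=3767, 40–59=25674, 60–79=17230, 80+=20353
[period 2]
Births: 3767 * 0.529 = 1993  |  25674 * 0.511 = 13119 — total 15112
Band 2: 23273 * 0.965 = 22458
Band 3: 3767 * 0.958 = 3609
Band 4: 25674 * 0.968 = 24852
Band 5: 17230 * 0.918 + 20353 * 0.609 = 15817 + 12395 = 28212
Net migration: Band 2 + 100 → 22558; Band 5 + 370 → 28582
Population now: 0–19=15112, 20–39=22558, 40–59=3609, 60–79=24852, 80+=28582
[period 3]
Births: 22558 * 0.529 = 11933  |  3609 * 0.511 = 1844 — total 13777
Band 2: 15112 * 0.965 = 14583
Band 3: 22558 * 0.958 = 21611
Band 4: 3609 * 0.968 = 3494
Band 5: 24852 * 0.918 + 28582 * 0.609 = 22814 + 17406 = 40220
Net migration: Band 2 + 100 → 14683; Band 5 + 370 → 40590
Population now: 0–19=13777, 20–39=14683, 40–59=21611, 60–79=3494, 80+=40590
Dependents (band 0–19 + band 80+) = 13777 + 40590 = 54367; working-age = 39788; ratio = 54367/39788 × 100 = 136.6

136.6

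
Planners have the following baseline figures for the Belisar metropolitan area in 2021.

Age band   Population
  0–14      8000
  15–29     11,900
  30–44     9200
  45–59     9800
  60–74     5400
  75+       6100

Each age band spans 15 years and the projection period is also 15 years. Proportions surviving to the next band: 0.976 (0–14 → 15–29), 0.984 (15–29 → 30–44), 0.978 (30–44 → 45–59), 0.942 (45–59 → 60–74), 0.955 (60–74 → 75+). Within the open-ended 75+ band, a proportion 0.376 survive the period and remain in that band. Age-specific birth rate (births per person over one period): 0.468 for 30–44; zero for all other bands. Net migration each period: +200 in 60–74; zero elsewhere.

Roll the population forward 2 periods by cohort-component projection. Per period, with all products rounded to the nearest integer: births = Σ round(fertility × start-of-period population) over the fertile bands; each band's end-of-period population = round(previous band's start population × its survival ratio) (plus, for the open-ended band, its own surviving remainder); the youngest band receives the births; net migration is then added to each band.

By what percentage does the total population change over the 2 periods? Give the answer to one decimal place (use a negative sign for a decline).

-2.2

— Period 1 —
Births: 9200 * 0.468 = 4306
15–29: 8000 * 0.976 = 7808
30–44: 11900 * 0.984 = 11710
45–59: 9200 * 0.978 = 8998
60–74: 9800 * 0.942 = 9232
75+: 5400 * 0.955 + 6100 * 0.376 = 5157 + 2294 = 7451
Net migration: 60–74 + 200 → 9432
Population now: 0–14=4306, 15–29=7808, 30–44=11710, 45–59=8998, 60–74=9432, 75+=7451
— Period 2 —
Births: 11710 * 0.468 = 5480
15–29: 4306 * 0.976 = 4203
30–44: 7808 * 0.984 = 7683
45–59: 11710 * 0.978 = 11452
60–74: 8998 * 0.942 = 8476
75+: 9432 * 0.955 + 7451 * 0.376 = 9008 + 2802 = 11810
Net migration: 60–74 + 200 → 8676
Population now: 0–14=5480, 15–29=4203, 30–44=7683, 45–59=11452, 60–74=8676, 75+=11810
Total: 50400 → 49304; change = -1096; percentage change = -2.2%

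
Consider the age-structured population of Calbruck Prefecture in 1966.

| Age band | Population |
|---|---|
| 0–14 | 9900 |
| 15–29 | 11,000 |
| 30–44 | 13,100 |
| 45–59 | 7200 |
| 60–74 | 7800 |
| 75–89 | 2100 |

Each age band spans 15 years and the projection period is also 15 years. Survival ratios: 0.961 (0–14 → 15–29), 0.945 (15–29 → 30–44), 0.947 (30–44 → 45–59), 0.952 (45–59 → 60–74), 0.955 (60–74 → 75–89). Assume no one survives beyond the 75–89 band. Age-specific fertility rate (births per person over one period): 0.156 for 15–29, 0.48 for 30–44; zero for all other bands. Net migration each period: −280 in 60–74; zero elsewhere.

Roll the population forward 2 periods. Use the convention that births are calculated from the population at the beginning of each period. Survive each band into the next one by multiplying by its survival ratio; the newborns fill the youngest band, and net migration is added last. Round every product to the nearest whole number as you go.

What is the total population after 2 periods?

— Period 1 —
Births: 11000 * 0.156 = 1716, 13100 * 0.48 = 6288 ⇒ total 8004
15–29: 9900 * 0.961 = 9514
30–44: 11000 * 0.945 = 10395
45–59: 13100 * 0.947 = 12406
60–74: 7200 * 0.952 = 6854
75–89: 7800 * 0.955 = 7449
Net migration: 60–74 − 280 → 6574
→ [8004, 9514, 10395, 12406, 6574, 7449]
— Period 2 —
Births: 9514 * 0.156 = 1484, 10395 * 0.48 = 4990 ⇒ total 6474
15–29: 8004 * 0.961 = 7692
30–44: 9514 * 0.945 = 8991
45–59: 10395 * 0.947 = 9844
60–74: 12406 * 0.952 = 11811
75–89: 6574 * 0.955 = 6278
Net migration: 60–74 − 280 → 11531
→ [6474, 7692, 8991, 9844, 11531, 6278]
Total after period 2: 6474 + 7692 + 8991 + 9844 + 11531 + 6278 = 50810

50810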